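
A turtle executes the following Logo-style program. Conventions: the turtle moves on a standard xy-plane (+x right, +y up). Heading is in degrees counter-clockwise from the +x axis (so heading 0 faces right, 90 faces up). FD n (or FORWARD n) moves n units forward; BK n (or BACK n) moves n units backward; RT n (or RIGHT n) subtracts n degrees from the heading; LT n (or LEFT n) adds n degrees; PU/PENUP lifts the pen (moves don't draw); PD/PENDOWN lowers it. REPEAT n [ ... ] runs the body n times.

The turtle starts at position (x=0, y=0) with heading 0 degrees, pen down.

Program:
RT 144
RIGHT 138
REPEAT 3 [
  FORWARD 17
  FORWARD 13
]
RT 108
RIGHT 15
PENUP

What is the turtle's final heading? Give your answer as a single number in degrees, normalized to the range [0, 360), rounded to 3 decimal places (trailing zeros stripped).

Answer: 315

Derivation:
Executing turtle program step by step:
Start: pos=(0,0), heading=0, pen down
RT 144: heading 0 -> 216
RT 138: heading 216 -> 78
REPEAT 3 [
  -- iteration 1/3 --
  FD 17: (0,0) -> (3.534,16.629) [heading=78, draw]
  FD 13: (3.534,16.629) -> (6.237,29.344) [heading=78, draw]
  -- iteration 2/3 --
  FD 17: (6.237,29.344) -> (9.772,45.973) [heading=78, draw]
  FD 13: (9.772,45.973) -> (12.475,58.689) [heading=78, draw]
  -- iteration 3/3 --
  FD 17: (12.475,58.689) -> (16.009,75.317) [heading=78, draw]
  FD 13: (16.009,75.317) -> (18.712,88.033) [heading=78, draw]
]
RT 108: heading 78 -> 330
RT 15: heading 330 -> 315
PU: pen up
Final: pos=(18.712,88.033), heading=315, 6 segment(s) drawn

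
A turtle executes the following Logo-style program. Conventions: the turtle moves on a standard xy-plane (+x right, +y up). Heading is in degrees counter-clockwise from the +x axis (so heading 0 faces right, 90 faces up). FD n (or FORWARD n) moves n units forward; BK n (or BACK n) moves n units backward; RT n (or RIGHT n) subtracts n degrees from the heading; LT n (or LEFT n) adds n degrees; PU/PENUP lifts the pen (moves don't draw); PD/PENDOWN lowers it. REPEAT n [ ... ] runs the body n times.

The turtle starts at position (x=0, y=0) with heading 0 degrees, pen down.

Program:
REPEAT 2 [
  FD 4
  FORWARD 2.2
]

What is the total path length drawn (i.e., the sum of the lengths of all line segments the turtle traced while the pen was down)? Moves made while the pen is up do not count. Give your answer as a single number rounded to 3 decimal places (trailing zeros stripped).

Answer: 12.4

Derivation:
Executing turtle program step by step:
Start: pos=(0,0), heading=0, pen down
REPEAT 2 [
  -- iteration 1/2 --
  FD 4: (0,0) -> (4,0) [heading=0, draw]
  FD 2.2: (4,0) -> (6.2,0) [heading=0, draw]
  -- iteration 2/2 --
  FD 4: (6.2,0) -> (10.2,0) [heading=0, draw]
  FD 2.2: (10.2,0) -> (12.4,0) [heading=0, draw]
]
Final: pos=(12.4,0), heading=0, 4 segment(s) drawn

Segment lengths:
  seg 1: (0,0) -> (4,0), length = 4
  seg 2: (4,0) -> (6.2,0), length = 2.2
  seg 3: (6.2,0) -> (10.2,0), length = 4
  seg 4: (10.2,0) -> (12.4,0), length = 2.2
Total = 12.4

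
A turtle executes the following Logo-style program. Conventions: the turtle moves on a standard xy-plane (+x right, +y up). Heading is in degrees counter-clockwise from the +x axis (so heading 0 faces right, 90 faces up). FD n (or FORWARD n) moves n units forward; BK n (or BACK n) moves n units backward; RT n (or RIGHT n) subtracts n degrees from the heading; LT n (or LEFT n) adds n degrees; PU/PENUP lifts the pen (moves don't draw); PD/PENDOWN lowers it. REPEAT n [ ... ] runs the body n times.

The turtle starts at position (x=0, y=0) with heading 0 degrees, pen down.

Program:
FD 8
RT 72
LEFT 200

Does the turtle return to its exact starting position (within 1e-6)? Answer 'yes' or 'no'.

Executing turtle program step by step:
Start: pos=(0,0), heading=0, pen down
FD 8: (0,0) -> (8,0) [heading=0, draw]
RT 72: heading 0 -> 288
LT 200: heading 288 -> 128
Final: pos=(8,0), heading=128, 1 segment(s) drawn

Start position: (0, 0)
Final position: (8, 0)
Distance = 8; >= 1e-6 -> NOT closed

Answer: no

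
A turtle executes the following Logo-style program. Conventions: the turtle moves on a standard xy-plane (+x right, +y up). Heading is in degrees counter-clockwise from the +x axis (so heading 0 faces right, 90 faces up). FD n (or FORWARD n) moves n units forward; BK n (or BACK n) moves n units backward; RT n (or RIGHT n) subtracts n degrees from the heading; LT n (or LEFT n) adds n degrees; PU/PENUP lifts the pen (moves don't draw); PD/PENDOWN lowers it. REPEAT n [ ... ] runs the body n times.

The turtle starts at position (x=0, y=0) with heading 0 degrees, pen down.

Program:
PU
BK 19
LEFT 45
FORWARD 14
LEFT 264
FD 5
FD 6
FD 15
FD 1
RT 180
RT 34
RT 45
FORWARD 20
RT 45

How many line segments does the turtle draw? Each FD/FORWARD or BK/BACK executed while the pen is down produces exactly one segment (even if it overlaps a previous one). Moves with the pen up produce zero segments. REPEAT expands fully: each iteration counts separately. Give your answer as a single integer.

Answer: 0

Derivation:
Executing turtle program step by step:
Start: pos=(0,0), heading=0, pen down
PU: pen up
BK 19: (0,0) -> (-19,0) [heading=0, move]
LT 45: heading 0 -> 45
FD 14: (-19,0) -> (-9.101,9.899) [heading=45, move]
LT 264: heading 45 -> 309
FD 5: (-9.101,9.899) -> (-5.954,6.014) [heading=309, move]
FD 6: (-5.954,6.014) -> (-2.178,1.351) [heading=309, move]
FD 15: (-2.178,1.351) -> (7.262,-10.306) [heading=309, move]
FD 1: (7.262,-10.306) -> (7.891,-11.083) [heading=309, move]
RT 180: heading 309 -> 129
RT 34: heading 129 -> 95
RT 45: heading 95 -> 50
FD 20: (7.891,-11.083) -> (20.747,4.237) [heading=50, move]
RT 45: heading 50 -> 5
Final: pos=(20.747,4.237), heading=5, 0 segment(s) drawn
Segments drawn: 0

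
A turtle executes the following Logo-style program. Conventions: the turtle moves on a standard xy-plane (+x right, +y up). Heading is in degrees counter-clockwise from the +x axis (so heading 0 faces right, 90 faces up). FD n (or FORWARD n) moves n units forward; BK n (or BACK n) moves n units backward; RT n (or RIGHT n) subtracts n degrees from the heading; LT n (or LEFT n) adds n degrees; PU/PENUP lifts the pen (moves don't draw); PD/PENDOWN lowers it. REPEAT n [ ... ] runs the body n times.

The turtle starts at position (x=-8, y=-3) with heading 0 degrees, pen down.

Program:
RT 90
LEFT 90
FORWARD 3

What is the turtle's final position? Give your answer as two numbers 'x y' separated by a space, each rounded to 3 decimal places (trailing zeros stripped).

Executing turtle program step by step:
Start: pos=(-8,-3), heading=0, pen down
RT 90: heading 0 -> 270
LT 90: heading 270 -> 0
FD 3: (-8,-3) -> (-5,-3) [heading=0, draw]
Final: pos=(-5,-3), heading=0, 1 segment(s) drawn

Answer: -5 -3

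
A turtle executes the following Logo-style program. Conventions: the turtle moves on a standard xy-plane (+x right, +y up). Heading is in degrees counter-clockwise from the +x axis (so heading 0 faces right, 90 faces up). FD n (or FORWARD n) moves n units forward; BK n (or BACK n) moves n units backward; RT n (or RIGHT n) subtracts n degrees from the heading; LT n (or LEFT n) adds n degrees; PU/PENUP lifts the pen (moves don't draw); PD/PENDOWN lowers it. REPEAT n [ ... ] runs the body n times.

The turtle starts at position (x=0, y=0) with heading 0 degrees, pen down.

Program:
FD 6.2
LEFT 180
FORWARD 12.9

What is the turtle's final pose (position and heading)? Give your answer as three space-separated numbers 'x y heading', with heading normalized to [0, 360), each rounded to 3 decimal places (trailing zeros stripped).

Executing turtle program step by step:
Start: pos=(0,0), heading=0, pen down
FD 6.2: (0,0) -> (6.2,0) [heading=0, draw]
LT 180: heading 0 -> 180
FD 12.9: (6.2,0) -> (-6.7,0) [heading=180, draw]
Final: pos=(-6.7,0), heading=180, 2 segment(s) drawn

Answer: -6.7 0 180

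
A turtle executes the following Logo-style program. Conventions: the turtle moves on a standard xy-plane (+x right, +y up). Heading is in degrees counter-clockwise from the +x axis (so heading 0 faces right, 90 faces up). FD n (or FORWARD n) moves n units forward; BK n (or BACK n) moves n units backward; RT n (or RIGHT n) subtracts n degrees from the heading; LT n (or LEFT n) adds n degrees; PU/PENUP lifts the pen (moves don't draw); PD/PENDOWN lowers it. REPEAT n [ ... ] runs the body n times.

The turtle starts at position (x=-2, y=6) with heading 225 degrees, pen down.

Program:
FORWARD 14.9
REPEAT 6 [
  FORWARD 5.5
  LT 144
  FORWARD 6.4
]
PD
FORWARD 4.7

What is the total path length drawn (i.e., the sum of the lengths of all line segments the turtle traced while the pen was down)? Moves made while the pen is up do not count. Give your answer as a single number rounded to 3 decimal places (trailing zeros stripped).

Executing turtle program step by step:
Start: pos=(-2,6), heading=225, pen down
FD 14.9: (-2,6) -> (-12.536,-4.536) [heading=225, draw]
REPEAT 6 [
  -- iteration 1/6 --
  FD 5.5: (-12.536,-4.536) -> (-16.425,-8.425) [heading=225, draw]
  LT 144: heading 225 -> 9
  FD 6.4: (-16.425,-8.425) -> (-10.104,-7.424) [heading=9, draw]
  -- iteration 2/6 --
  FD 5.5: (-10.104,-7.424) -> (-4.671,-6.563) [heading=9, draw]
  LT 144: heading 9 -> 153
  FD 6.4: (-4.671,-6.563) -> (-10.374,-3.658) [heading=153, draw]
  -- iteration 3/6 --
  FD 5.5: (-10.374,-3.658) -> (-15.274,-1.161) [heading=153, draw]
  LT 144: heading 153 -> 297
  FD 6.4: (-15.274,-1.161) -> (-12.369,-6.863) [heading=297, draw]
  -- iteration 4/6 --
  FD 5.5: (-12.369,-6.863) -> (-9.872,-11.764) [heading=297, draw]
  LT 144: heading 297 -> 81
  FD 6.4: (-9.872,-11.764) -> (-8.871,-5.443) [heading=81, draw]
  -- iteration 5/6 --
  FD 5.5: (-8.871,-5.443) -> (-8.01,-0.01) [heading=81, draw]
  LT 144: heading 81 -> 225
  FD 6.4: (-8.01,-0.01) -> (-12.536,-4.536) [heading=225, draw]
  -- iteration 6/6 --
  FD 5.5: (-12.536,-4.536) -> (-16.425,-8.425) [heading=225, draw]
  LT 144: heading 225 -> 9
  FD 6.4: (-16.425,-8.425) -> (-10.104,-7.424) [heading=9, draw]
]
PD: pen down
FD 4.7: (-10.104,-7.424) -> (-5.462,-6.689) [heading=9, draw]
Final: pos=(-5.462,-6.689), heading=9, 14 segment(s) drawn

Segment lengths:
  seg 1: (-2,6) -> (-12.536,-4.536), length = 14.9
  seg 2: (-12.536,-4.536) -> (-16.425,-8.425), length = 5.5
  seg 3: (-16.425,-8.425) -> (-10.104,-7.424), length = 6.4
  seg 4: (-10.104,-7.424) -> (-4.671,-6.563), length = 5.5
  seg 5: (-4.671,-6.563) -> (-10.374,-3.658), length = 6.4
  seg 6: (-10.374,-3.658) -> (-15.274,-1.161), length = 5.5
  seg 7: (-15.274,-1.161) -> (-12.369,-6.863), length = 6.4
  seg 8: (-12.369,-6.863) -> (-9.872,-11.764), length = 5.5
  seg 9: (-9.872,-11.764) -> (-8.871,-5.443), length = 6.4
  seg 10: (-8.871,-5.443) -> (-8.01,-0.01), length = 5.5
  seg 11: (-8.01,-0.01) -> (-12.536,-4.536), length = 6.4
  seg 12: (-12.536,-4.536) -> (-16.425,-8.425), length = 5.5
  seg 13: (-16.425,-8.425) -> (-10.104,-7.424), length = 6.4
  seg 14: (-10.104,-7.424) -> (-5.462,-6.689), length = 4.7
Total = 91

Answer: 91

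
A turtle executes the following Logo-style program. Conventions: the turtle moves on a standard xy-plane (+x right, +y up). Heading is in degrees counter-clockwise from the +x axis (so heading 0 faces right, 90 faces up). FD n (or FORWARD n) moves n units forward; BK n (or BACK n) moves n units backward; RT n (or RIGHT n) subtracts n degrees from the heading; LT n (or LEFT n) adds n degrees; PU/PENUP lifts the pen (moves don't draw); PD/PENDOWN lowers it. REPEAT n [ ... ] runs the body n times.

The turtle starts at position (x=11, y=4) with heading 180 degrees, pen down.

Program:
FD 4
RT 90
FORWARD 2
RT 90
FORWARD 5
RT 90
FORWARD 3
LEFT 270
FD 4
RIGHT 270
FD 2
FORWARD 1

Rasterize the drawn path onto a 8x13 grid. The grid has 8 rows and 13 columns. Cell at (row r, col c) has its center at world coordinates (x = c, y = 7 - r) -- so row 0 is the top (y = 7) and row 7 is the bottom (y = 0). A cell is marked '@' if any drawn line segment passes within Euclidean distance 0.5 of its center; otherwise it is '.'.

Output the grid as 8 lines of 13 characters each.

Segment 0: (11,4) -> (7,4)
Segment 1: (7,4) -> (7,6)
Segment 2: (7,6) -> (12,6)
Segment 3: (12,6) -> (12,3)
Segment 4: (12,3) -> (8,3)
Segment 5: (8,3) -> (8,1)
Segment 6: (8,1) -> (8,0)

Answer: .............
.......@@@@@@
.......@....@
.......@@@@@@
........@@@@@
........@....
........@....
........@....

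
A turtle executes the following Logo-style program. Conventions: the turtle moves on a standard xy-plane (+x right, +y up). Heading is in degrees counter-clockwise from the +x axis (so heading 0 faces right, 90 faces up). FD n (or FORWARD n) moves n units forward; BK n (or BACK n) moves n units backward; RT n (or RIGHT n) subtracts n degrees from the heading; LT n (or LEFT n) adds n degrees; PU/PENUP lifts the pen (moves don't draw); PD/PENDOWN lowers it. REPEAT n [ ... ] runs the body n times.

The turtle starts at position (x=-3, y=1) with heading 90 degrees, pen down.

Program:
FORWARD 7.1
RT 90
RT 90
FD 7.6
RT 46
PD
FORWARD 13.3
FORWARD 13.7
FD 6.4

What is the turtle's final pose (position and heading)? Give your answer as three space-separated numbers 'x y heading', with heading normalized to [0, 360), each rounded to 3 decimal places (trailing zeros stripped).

Executing turtle program step by step:
Start: pos=(-3,1), heading=90, pen down
FD 7.1: (-3,1) -> (-3,8.1) [heading=90, draw]
RT 90: heading 90 -> 0
RT 90: heading 0 -> 270
FD 7.6: (-3,8.1) -> (-3,0.5) [heading=270, draw]
RT 46: heading 270 -> 224
PD: pen down
FD 13.3: (-3,0.5) -> (-12.567,-8.739) [heading=224, draw]
FD 13.7: (-12.567,-8.739) -> (-22.422,-18.256) [heading=224, draw]
FD 6.4: (-22.422,-18.256) -> (-27.026,-22.702) [heading=224, draw]
Final: pos=(-27.026,-22.702), heading=224, 5 segment(s) drawn

Answer: -27.026 -22.702 224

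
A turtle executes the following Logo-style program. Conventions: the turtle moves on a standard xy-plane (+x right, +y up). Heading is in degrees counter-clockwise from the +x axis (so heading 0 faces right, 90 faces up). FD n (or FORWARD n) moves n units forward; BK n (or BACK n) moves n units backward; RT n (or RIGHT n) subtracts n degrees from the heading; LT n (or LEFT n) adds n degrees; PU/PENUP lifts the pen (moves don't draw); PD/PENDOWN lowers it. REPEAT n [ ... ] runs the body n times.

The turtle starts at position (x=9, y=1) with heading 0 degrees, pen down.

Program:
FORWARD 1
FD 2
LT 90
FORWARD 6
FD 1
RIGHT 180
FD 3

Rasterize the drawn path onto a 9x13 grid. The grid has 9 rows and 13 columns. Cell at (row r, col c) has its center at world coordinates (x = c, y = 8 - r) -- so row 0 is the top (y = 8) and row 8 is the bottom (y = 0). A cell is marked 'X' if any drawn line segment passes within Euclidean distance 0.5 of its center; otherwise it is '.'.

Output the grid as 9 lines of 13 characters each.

Segment 0: (9,1) -> (10,1)
Segment 1: (10,1) -> (12,1)
Segment 2: (12,1) -> (12,7)
Segment 3: (12,7) -> (12,8)
Segment 4: (12,8) -> (12,5)

Answer: ............X
............X
............X
............X
............X
............X
............X
.........XXXX
.............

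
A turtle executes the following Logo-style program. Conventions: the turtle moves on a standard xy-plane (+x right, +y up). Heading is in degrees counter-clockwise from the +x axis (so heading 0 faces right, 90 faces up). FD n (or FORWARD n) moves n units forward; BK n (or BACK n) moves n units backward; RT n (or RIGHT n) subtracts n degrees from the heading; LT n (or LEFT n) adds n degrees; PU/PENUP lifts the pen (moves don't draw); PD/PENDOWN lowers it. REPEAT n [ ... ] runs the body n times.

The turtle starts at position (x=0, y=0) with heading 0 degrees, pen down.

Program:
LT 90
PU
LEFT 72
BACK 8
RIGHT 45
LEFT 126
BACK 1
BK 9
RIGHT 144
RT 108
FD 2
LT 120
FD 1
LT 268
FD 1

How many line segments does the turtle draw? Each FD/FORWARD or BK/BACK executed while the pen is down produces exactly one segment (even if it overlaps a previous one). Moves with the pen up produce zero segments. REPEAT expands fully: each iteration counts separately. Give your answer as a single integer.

Answer: 0

Derivation:
Executing turtle program step by step:
Start: pos=(0,0), heading=0, pen down
LT 90: heading 0 -> 90
PU: pen up
LT 72: heading 90 -> 162
BK 8: (0,0) -> (7.608,-2.472) [heading=162, move]
RT 45: heading 162 -> 117
LT 126: heading 117 -> 243
BK 1: (7.608,-2.472) -> (8.062,-1.581) [heading=243, move]
BK 9: (8.062,-1.581) -> (12.148,6.438) [heading=243, move]
RT 144: heading 243 -> 99
RT 108: heading 99 -> 351
FD 2: (12.148,6.438) -> (14.124,6.125) [heading=351, move]
LT 120: heading 351 -> 111
FD 1: (14.124,6.125) -> (13.765,7.059) [heading=111, move]
LT 268: heading 111 -> 19
FD 1: (13.765,7.059) -> (14.711,7.384) [heading=19, move]
Final: pos=(14.711,7.384), heading=19, 0 segment(s) drawn
Segments drawn: 0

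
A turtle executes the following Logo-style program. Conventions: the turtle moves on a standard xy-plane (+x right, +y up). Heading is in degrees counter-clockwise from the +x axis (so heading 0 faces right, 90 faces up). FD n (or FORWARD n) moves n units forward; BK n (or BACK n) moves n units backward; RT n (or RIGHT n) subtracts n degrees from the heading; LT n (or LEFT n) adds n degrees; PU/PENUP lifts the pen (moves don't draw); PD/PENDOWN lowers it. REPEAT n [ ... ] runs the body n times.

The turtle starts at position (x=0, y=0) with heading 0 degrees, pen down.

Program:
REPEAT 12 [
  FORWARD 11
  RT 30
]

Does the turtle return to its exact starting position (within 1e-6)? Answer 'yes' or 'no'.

Executing turtle program step by step:
Start: pos=(0,0), heading=0, pen down
REPEAT 12 [
  -- iteration 1/12 --
  FD 11: (0,0) -> (11,0) [heading=0, draw]
  RT 30: heading 0 -> 330
  -- iteration 2/12 --
  FD 11: (11,0) -> (20.526,-5.5) [heading=330, draw]
  RT 30: heading 330 -> 300
  -- iteration 3/12 --
  FD 11: (20.526,-5.5) -> (26.026,-15.026) [heading=300, draw]
  RT 30: heading 300 -> 270
  -- iteration 4/12 --
  FD 11: (26.026,-15.026) -> (26.026,-26.026) [heading=270, draw]
  RT 30: heading 270 -> 240
  -- iteration 5/12 --
  FD 11: (26.026,-26.026) -> (20.526,-35.553) [heading=240, draw]
  RT 30: heading 240 -> 210
  -- iteration 6/12 --
  FD 11: (20.526,-35.553) -> (11,-41.053) [heading=210, draw]
  RT 30: heading 210 -> 180
  -- iteration 7/12 --
  FD 11: (11,-41.053) -> (0,-41.053) [heading=180, draw]
  RT 30: heading 180 -> 150
  -- iteration 8/12 --
  FD 11: (0,-41.053) -> (-9.526,-35.553) [heading=150, draw]
  RT 30: heading 150 -> 120
  -- iteration 9/12 --
  FD 11: (-9.526,-35.553) -> (-15.026,-26.026) [heading=120, draw]
  RT 30: heading 120 -> 90
  -- iteration 10/12 --
  FD 11: (-15.026,-26.026) -> (-15.026,-15.026) [heading=90, draw]
  RT 30: heading 90 -> 60
  -- iteration 11/12 --
  FD 11: (-15.026,-15.026) -> (-9.526,-5.5) [heading=60, draw]
  RT 30: heading 60 -> 30
  -- iteration 12/12 --
  FD 11: (-9.526,-5.5) -> (0,0) [heading=30, draw]
  RT 30: heading 30 -> 0
]
Final: pos=(0,0), heading=0, 12 segment(s) drawn

Start position: (0, 0)
Final position: (0, 0)
Distance = 0; < 1e-6 -> CLOSED

Answer: yes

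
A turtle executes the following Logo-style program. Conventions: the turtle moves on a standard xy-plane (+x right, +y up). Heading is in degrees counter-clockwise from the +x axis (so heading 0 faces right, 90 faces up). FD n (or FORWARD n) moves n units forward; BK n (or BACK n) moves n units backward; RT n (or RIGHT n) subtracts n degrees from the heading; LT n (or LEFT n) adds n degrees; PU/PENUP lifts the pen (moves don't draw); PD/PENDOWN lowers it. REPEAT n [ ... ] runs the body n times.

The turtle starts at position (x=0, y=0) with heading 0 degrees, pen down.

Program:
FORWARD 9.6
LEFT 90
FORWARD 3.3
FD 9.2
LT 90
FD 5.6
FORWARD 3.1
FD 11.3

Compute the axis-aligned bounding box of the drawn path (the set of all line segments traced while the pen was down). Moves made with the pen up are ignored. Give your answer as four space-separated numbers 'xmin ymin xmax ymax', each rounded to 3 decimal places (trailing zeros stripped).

Executing turtle program step by step:
Start: pos=(0,0), heading=0, pen down
FD 9.6: (0,0) -> (9.6,0) [heading=0, draw]
LT 90: heading 0 -> 90
FD 3.3: (9.6,0) -> (9.6,3.3) [heading=90, draw]
FD 9.2: (9.6,3.3) -> (9.6,12.5) [heading=90, draw]
LT 90: heading 90 -> 180
FD 5.6: (9.6,12.5) -> (4,12.5) [heading=180, draw]
FD 3.1: (4,12.5) -> (0.9,12.5) [heading=180, draw]
FD 11.3: (0.9,12.5) -> (-10.4,12.5) [heading=180, draw]
Final: pos=(-10.4,12.5), heading=180, 6 segment(s) drawn

Segment endpoints: x in {-10.4, 0, 0.9, 4, 9.6}, y in {0, 3.3, 12.5, 12.5}
xmin=-10.4, ymin=0, xmax=9.6, ymax=12.5

Answer: -10.4 0 9.6 12.5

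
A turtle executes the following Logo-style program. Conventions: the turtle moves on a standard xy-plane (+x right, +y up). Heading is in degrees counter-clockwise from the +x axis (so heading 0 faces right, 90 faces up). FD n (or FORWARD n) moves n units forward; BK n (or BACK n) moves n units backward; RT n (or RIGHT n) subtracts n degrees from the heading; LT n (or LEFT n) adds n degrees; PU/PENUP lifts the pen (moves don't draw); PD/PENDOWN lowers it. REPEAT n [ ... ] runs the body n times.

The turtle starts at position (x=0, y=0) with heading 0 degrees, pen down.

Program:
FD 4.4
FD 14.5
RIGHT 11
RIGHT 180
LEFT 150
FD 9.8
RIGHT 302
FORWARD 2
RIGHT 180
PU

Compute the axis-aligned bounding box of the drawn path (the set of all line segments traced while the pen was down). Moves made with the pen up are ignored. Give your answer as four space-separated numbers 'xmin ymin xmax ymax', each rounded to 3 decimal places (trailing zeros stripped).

Executing turtle program step by step:
Start: pos=(0,0), heading=0, pen down
FD 4.4: (0,0) -> (4.4,0) [heading=0, draw]
FD 14.5: (4.4,0) -> (18.9,0) [heading=0, draw]
RT 11: heading 0 -> 349
RT 180: heading 349 -> 169
LT 150: heading 169 -> 319
FD 9.8: (18.9,0) -> (26.296,-6.429) [heading=319, draw]
RT 302: heading 319 -> 17
FD 2: (26.296,-6.429) -> (28.209,-5.845) [heading=17, draw]
RT 180: heading 17 -> 197
PU: pen up
Final: pos=(28.209,-5.845), heading=197, 4 segment(s) drawn

Segment endpoints: x in {0, 4.4, 18.9, 26.296, 28.209}, y in {-6.429, -5.845, 0}
xmin=0, ymin=-6.429, xmax=28.209, ymax=0

Answer: 0 -6.429 28.209 0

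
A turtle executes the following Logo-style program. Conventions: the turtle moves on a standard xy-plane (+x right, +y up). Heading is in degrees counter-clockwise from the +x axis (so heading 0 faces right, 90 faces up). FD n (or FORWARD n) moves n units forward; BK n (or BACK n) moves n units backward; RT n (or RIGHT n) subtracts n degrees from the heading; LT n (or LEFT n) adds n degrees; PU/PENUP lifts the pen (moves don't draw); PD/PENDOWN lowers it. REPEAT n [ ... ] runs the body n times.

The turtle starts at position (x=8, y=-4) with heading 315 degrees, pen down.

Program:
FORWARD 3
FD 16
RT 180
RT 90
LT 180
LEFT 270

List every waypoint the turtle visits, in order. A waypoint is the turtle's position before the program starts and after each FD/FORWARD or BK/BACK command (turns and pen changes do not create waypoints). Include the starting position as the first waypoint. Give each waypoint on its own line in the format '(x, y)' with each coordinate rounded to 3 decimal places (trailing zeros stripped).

Answer: (8, -4)
(10.121, -6.121)
(21.435, -17.435)

Derivation:
Executing turtle program step by step:
Start: pos=(8,-4), heading=315, pen down
FD 3: (8,-4) -> (10.121,-6.121) [heading=315, draw]
FD 16: (10.121,-6.121) -> (21.435,-17.435) [heading=315, draw]
RT 180: heading 315 -> 135
RT 90: heading 135 -> 45
LT 180: heading 45 -> 225
LT 270: heading 225 -> 135
Final: pos=(21.435,-17.435), heading=135, 2 segment(s) drawn
Waypoints (3 total):
(8, -4)
(10.121, -6.121)
(21.435, -17.435)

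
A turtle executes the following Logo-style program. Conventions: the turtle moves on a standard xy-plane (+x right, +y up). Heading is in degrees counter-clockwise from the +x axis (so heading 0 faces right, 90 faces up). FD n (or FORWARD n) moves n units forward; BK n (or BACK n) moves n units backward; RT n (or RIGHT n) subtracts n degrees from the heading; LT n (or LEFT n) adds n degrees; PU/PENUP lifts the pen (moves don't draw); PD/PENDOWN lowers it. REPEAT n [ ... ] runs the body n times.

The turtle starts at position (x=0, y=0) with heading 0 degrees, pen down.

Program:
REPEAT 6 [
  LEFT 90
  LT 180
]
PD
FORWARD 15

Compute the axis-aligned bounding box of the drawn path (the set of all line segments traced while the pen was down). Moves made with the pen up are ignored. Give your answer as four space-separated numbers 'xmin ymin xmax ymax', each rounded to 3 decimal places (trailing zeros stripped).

Executing turtle program step by step:
Start: pos=(0,0), heading=0, pen down
REPEAT 6 [
  -- iteration 1/6 --
  LT 90: heading 0 -> 90
  LT 180: heading 90 -> 270
  -- iteration 2/6 --
  LT 90: heading 270 -> 0
  LT 180: heading 0 -> 180
  -- iteration 3/6 --
  LT 90: heading 180 -> 270
  LT 180: heading 270 -> 90
  -- iteration 4/6 --
  LT 90: heading 90 -> 180
  LT 180: heading 180 -> 0
  -- iteration 5/6 --
  LT 90: heading 0 -> 90
  LT 180: heading 90 -> 270
  -- iteration 6/6 --
  LT 90: heading 270 -> 0
  LT 180: heading 0 -> 180
]
PD: pen down
FD 15: (0,0) -> (-15,0) [heading=180, draw]
Final: pos=(-15,0), heading=180, 1 segment(s) drawn

Segment endpoints: x in {-15, 0}, y in {0, 0}
xmin=-15, ymin=0, xmax=0, ymax=0

Answer: -15 0 0 0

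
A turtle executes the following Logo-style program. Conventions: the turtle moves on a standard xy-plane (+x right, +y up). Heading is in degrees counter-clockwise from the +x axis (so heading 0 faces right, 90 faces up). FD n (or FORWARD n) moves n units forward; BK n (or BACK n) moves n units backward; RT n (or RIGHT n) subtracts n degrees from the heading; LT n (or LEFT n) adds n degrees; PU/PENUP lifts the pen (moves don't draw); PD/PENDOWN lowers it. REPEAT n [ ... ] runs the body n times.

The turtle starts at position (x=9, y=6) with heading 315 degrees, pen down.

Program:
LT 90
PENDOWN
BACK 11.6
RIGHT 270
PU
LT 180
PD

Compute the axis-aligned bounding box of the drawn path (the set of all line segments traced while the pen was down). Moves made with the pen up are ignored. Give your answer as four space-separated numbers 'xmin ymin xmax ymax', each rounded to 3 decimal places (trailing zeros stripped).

Answer: 0.798 -2.202 9 6

Derivation:
Executing turtle program step by step:
Start: pos=(9,6), heading=315, pen down
LT 90: heading 315 -> 45
PD: pen down
BK 11.6: (9,6) -> (0.798,-2.202) [heading=45, draw]
RT 270: heading 45 -> 135
PU: pen up
LT 180: heading 135 -> 315
PD: pen down
Final: pos=(0.798,-2.202), heading=315, 1 segment(s) drawn

Segment endpoints: x in {0.798, 9}, y in {-2.202, 6}
xmin=0.798, ymin=-2.202, xmax=9, ymax=6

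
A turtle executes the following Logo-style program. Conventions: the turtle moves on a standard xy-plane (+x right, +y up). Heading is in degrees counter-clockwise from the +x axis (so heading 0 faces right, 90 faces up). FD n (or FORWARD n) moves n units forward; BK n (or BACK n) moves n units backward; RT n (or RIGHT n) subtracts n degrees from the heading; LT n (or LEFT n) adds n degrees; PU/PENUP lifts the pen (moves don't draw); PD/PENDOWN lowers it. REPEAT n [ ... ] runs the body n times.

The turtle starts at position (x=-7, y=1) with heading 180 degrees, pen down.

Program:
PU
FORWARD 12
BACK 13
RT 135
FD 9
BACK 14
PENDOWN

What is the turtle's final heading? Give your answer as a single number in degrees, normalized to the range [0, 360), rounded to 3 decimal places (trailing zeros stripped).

Answer: 45

Derivation:
Executing turtle program step by step:
Start: pos=(-7,1), heading=180, pen down
PU: pen up
FD 12: (-7,1) -> (-19,1) [heading=180, move]
BK 13: (-19,1) -> (-6,1) [heading=180, move]
RT 135: heading 180 -> 45
FD 9: (-6,1) -> (0.364,7.364) [heading=45, move]
BK 14: (0.364,7.364) -> (-9.536,-2.536) [heading=45, move]
PD: pen down
Final: pos=(-9.536,-2.536), heading=45, 0 segment(s) drawn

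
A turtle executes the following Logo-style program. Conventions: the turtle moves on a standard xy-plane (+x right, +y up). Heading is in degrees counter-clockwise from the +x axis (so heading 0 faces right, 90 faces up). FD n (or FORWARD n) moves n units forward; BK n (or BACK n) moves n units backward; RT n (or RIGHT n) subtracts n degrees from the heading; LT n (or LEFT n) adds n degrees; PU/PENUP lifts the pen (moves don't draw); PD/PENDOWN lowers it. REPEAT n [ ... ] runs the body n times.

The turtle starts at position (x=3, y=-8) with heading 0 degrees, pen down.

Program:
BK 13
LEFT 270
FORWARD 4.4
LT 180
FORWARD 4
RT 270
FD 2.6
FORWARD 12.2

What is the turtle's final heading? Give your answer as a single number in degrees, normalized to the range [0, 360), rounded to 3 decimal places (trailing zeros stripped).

Executing turtle program step by step:
Start: pos=(3,-8), heading=0, pen down
BK 13: (3,-8) -> (-10,-8) [heading=0, draw]
LT 270: heading 0 -> 270
FD 4.4: (-10,-8) -> (-10,-12.4) [heading=270, draw]
LT 180: heading 270 -> 90
FD 4: (-10,-12.4) -> (-10,-8.4) [heading=90, draw]
RT 270: heading 90 -> 180
FD 2.6: (-10,-8.4) -> (-12.6,-8.4) [heading=180, draw]
FD 12.2: (-12.6,-8.4) -> (-24.8,-8.4) [heading=180, draw]
Final: pos=(-24.8,-8.4), heading=180, 5 segment(s) drawn

Answer: 180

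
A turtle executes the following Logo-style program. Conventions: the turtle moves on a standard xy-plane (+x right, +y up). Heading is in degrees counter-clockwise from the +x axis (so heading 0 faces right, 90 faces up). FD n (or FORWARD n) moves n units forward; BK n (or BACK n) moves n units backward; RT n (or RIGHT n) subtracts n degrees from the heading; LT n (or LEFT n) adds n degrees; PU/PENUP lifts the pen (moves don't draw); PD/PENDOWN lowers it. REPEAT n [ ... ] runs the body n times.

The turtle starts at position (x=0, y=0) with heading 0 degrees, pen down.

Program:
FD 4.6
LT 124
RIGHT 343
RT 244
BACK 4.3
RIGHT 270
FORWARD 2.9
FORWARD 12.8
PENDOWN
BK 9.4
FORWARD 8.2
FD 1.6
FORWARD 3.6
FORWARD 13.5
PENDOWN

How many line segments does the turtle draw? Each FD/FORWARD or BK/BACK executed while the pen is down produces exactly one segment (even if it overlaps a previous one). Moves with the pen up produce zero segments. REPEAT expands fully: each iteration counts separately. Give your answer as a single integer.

Answer: 9

Derivation:
Executing turtle program step by step:
Start: pos=(0,0), heading=0, pen down
FD 4.6: (0,0) -> (4.6,0) [heading=0, draw]
LT 124: heading 0 -> 124
RT 343: heading 124 -> 141
RT 244: heading 141 -> 257
BK 4.3: (4.6,0) -> (5.567,4.19) [heading=257, draw]
RT 270: heading 257 -> 347
FD 2.9: (5.567,4.19) -> (8.393,3.537) [heading=347, draw]
FD 12.8: (8.393,3.537) -> (20.865,0.658) [heading=347, draw]
PD: pen down
BK 9.4: (20.865,0.658) -> (11.706,2.773) [heading=347, draw]
FD 8.2: (11.706,2.773) -> (19.696,0.928) [heading=347, draw]
FD 1.6: (19.696,0.928) -> (21.255,0.568) [heading=347, draw]
FD 3.6: (21.255,0.568) -> (24.762,-0.242) [heading=347, draw]
FD 13.5: (24.762,-0.242) -> (37.916,-3.279) [heading=347, draw]
PD: pen down
Final: pos=(37.916,-3.279), heading=347, 9 segment(s) drawn
Segments drawn: 9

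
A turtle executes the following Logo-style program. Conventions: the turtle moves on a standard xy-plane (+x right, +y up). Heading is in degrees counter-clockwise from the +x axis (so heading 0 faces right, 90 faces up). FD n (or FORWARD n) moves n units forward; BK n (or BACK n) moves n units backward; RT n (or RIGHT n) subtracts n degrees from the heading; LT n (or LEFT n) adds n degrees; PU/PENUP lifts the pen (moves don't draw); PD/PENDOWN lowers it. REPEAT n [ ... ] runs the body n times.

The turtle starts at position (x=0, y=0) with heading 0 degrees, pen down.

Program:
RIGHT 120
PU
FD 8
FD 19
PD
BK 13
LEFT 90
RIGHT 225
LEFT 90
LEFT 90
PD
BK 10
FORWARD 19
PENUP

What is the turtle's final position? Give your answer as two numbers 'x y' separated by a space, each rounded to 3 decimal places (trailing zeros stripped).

Executing turtle program step by step:
Start: pos=(0,0), heading=0, pen down
RT 120: heading 0 -> 240
PU: pen up
FD 8: (0,0) -> (-4,-6.928) [heading=240, move]
FD 19: (-4,-6.928) -> (-13.5,-23.383) [heading=240, move]
PD: pen down
BK 13: (-13.5,-23.383) -> (-7,-12.124) [heading=240, draw]
LT 90: heading 240 -> 330
RT 225: heading 330 -> 105
LT 90: heading 105 -> 195
LT 90: heading 195 -> 285
PD: pen down
BK 10: (-7,-12.124) -> (-9.588,-2.465) [heading=285, draw]
FD 19: (-9.588,-2.465) -> (-4.671,-20.818) [heading=285, draw]
PU: pen up
Final: pos=(-4.671,-20.818), heading=285, 3 segment(s) drawn

Answer: -4.671 -20.818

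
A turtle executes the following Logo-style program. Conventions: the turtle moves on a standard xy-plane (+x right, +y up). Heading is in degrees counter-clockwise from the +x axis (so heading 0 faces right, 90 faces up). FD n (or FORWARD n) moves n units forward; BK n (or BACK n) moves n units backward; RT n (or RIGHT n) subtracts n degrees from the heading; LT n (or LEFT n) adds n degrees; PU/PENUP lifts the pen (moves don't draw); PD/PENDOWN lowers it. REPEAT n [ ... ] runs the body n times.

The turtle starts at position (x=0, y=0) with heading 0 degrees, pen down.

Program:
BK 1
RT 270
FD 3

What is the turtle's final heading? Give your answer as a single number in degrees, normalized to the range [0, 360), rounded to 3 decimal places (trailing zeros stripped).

Answer: 90

Derivation:
Executing turtle program step by step:
Start: pos=(0,0), heading=0, pen down
BK 1: (0,0) -> (-1,0) [heading=0, draw]
RT 270: heading 0 -> 90
FD 3: (-1,0) -> (-1,3) [heading=90, draw]
Final: pos=(-1,3), heading=90, 2 segment(s) drawn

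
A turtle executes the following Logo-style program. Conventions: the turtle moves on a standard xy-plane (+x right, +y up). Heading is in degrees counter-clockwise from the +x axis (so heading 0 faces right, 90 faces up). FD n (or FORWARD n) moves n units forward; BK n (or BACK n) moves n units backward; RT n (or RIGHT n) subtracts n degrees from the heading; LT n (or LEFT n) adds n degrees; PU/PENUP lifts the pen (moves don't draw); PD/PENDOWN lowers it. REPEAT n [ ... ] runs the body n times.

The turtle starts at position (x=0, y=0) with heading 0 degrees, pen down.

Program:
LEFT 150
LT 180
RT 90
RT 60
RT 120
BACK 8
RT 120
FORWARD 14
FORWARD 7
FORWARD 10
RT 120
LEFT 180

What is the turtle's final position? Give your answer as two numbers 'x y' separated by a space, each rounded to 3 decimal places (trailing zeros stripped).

Executing turtle program step by step:
Start: pos=(0,0), heading=0, pen down
LT 150: heading 0 -> 150
LT 180: heading 150 -> 330
RT 90: heading 330 -> 240
RT 60: heading 240 -> 180
RT 120: heading 180 -> 60
BK 8: (0,0) -> (-4,-6.928) [heading=60, draw]
RT 120: heading 60 -> 300
FD 14: (-4,-6.928) -> (3,-19.053) [heading=300, draw]
FD 7: (3,-19.053) -> (6.5,-25.115) [heading=300, draw]
FD 10: (6.5,-25.115) -> (11.5,-33.775) [heading=300, draw]
RT 120: heading 300 -> 180
LT 180: heading 180 -> 0
Final: pos=(11.5,-33.775), heading=0, 4 segment(s) drawn

Answer: 11.5 -33.775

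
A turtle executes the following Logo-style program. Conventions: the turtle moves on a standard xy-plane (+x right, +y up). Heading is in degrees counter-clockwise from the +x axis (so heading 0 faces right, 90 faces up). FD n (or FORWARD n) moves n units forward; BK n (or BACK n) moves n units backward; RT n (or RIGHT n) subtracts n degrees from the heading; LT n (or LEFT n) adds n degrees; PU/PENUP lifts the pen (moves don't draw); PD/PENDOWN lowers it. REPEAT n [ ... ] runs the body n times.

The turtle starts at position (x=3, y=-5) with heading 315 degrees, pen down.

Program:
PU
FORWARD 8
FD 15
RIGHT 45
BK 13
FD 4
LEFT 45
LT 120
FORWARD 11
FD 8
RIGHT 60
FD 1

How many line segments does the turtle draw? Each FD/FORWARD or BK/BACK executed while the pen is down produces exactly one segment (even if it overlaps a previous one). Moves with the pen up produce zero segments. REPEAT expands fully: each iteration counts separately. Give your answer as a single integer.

Answer: 0

Derivation:
Executing turtle program step by step:
Start: pos=(3,-5), heading=315, pen down
PU: pen up
FD 8: (3,-5) -> (8.657,-10.657) [heading=315, move]
FD 15: (8.657,-10.657) -> (19.263,-21.263) [heading=315, move]
RT 45: heading 315 -> 270
BK 13: (19.263,-21.263) -> (19.263,-8.263) [heading=270, move]
FD 4: (19.263,-8.263) -> (19.263,-12.263) [heading=270, move]
LT 45: heading 270 -> 315
LT 120: heading 315 -> 75
FD 11: (19.263,-12.263) -> (22.11,-1.638) [heading=75, move]
FD 8: (22.11,-1.638) -> (24.181,6.089) [heading=75, move]
RT 60: heading 75 -> 15
FD 1: (24.181,6.089) -> (25.147,6.348) [heading=15, move]
Final: pos=(25.147,6.348), heading=15, 0 segment(s) drawn
Segments drawn: 0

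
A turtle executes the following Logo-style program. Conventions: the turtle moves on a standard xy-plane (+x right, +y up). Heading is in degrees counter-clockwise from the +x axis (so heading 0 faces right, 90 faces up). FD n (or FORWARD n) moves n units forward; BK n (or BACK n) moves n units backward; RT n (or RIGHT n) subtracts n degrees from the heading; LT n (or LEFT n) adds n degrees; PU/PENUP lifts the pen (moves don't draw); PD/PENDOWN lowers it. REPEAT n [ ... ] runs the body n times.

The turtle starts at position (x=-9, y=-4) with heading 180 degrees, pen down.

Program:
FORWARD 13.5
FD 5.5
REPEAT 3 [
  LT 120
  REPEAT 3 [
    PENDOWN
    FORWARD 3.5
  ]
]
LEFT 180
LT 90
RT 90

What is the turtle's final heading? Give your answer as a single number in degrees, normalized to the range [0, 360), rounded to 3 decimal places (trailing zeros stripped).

Answer: 0

Derivation:
Executing turtle program step by step:
Start: pos=(-9,-4), heading=180, pen down
FD 13.5: (-9,-4) -> (-22.5,-4) [heading=180, draw]
FD 5.5: (-22.5,-4) -> (-28,-4) [heading=180, draw]
REPEAT 3 [
  -- iteration 1/3 --
  LT 120: heading 180 -> 300
  REPEAT 3 [
    -- iteration 1/3 --
    PD: pen down
    FD 3.5: (-28,-4) -> (-26.25,-7.031) [heading=300, draw]
    -- iteration 2/3 --
    PD: pen down
    FD 3.5: (-26.25,-7.031) -> (-24.5,-10.062) [heading=300, draw]
    -- iteration 3/3 --
    PD: pen down
    FD 3.5: (-24.5,-10.062) -> (-22.75,-13.093) [heading=300, draw]
  ]
  -- iteration 2/3 --
  LT 120: heading 300 -> 60
  REPEAT 3 [
    -- iteration 1/3 --
    PD: pen down
    FD 3.5: (-22.75,-13.093) -> (-21,-10.062) [heading=60, draw]
    -- iteration 2/3 --
    PD: pen down
    FD 3.5: (-21,-10.062) -> (-19.25,-7.031) [heading=60, draw]
    -- iteration 3/3 --
    PD: pen down
    FD 3.5: (-19.25,-7.031) -> (-17.5,-4) [heading=60, draw]
  ]
  -- iteration 3/3 --
  LT 120: heading 60 -> 180
  REPEAT 3 [
    -- iteration 1/3 --
    PD: pen down
    FD 3.5: (-17.5,-4) -> (-21,-4) [heading=180, draw]
    -- iteration 2/3 --
    PD: pen down
    FD 3.5: (-21,-4) -> (-24.5,-4) [heading=180, draw]
    -- iteration 3/3 --
    PD: pen down
    FD 3.5: (-24.5,-4) -> (-28,-4) [heading=180, draw]
  ]
]
LT 180: heading 180 -> 0
LT 90: heading 0 -> 90
RT 90: heading 90 -> 0
Final: pos=(-28,-4), heading=0, 11 segment(s) drawn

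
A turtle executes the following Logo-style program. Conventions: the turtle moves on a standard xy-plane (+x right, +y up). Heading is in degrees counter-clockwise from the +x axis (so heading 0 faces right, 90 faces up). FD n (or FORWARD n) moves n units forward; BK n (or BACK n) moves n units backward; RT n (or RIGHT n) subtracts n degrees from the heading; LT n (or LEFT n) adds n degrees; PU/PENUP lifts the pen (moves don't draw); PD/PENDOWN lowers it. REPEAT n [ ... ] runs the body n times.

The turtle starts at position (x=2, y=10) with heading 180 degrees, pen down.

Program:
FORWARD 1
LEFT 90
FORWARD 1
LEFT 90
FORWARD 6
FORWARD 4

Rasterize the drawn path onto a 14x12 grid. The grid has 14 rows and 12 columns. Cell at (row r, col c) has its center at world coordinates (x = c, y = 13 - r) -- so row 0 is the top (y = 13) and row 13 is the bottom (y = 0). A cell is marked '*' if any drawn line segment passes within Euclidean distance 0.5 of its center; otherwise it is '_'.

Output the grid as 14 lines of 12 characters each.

Segment 0: (2,10) -> (1,10)
Segment 1: (1,10) -> (1,9)
Segment 2: (1,9) -> (7,9)
Segment 3: (7,9) -> (11,9)

Answer: ____________
____________
____________
_**_________
_***********
____________
____________
____________
____________
____________
____________
____________
____________
____________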